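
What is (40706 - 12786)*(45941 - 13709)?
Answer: 899917440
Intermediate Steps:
(40706 - 12786)*(45941 - 13709) = 27920*32232 = 899917440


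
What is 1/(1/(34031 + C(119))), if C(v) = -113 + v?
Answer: 34037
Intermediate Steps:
1/(1/(34031 + C(119))) = 1/(1/(34031 + (-113 + 119))) = 1/(1/(34031 + 6)) = 1/(1/34037) = 34037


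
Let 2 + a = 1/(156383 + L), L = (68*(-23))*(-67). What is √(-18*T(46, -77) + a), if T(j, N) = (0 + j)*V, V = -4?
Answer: √25086229363209/87057 ≈ 57.533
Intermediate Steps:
T(j, N) = -4*j (T(j, N) = (0 + j)*(-4) = j*(-4) = -4*j)
L = 104788 (L = -1564*(-67) = 104788)
a = -522341/261171 (a = -2 + 1/(156383 + 104788) = -2 + 1/261171 = -522341/261171 ≈ -2.0000)
√(-18*T(46, -77) + a) = √(-(-72)*46 - 522341/261171) = √(-18*(-184) - 522341/261171) = √(3312 - 522341/261171) = √(864476011/261171) = √25086229363209/87057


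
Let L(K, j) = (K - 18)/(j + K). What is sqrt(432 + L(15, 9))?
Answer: sqrt(6910)/4 ≈ 20.782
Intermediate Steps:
L(K, j) = (-18 + K)/(K + j)
sqrt(432 + L(15, 9)) = sqrt(432 + (-18 + 15)/(15 + 9)) = sqrt(432 - 3/24) = sqrt(432 + (1/24)*(-3)) = sqrt(432 - 1/8) = sqrt(3455/8) = sqrt(6910)/4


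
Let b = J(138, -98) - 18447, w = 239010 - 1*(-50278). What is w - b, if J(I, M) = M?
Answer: 307833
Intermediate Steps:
w = 289288 (w = 239010 + 50278 = 289288)
b = -18545 (b = -98 - 18447 = -18545)
w - b = 289288 - 1*(-18545) = 289288 + 18545 = 307833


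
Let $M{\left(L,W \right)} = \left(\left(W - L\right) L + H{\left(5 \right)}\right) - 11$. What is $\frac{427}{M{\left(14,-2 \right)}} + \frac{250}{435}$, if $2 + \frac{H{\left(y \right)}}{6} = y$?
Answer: $- \frac{3757}{2697} \approx -1.393$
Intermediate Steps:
$H{\left(y \right)} = -12 + 6 y$
$M{\left(L,W \right)} = 7 + L \left(W - L\right)$ ($M{\left(L,W \right)} = \left(\left(W - L\right) L + \left(-12 + 6 \cdot 5\right)\right) - 11 = \left(L \left(W - L\right) + \left(-12 + 30\right)\right) - 11 = \left(L \left(W - L\right) + 18\right) - 11 = \left(18 + L \left(W - L\right)\right) - 11 = 7 + L \left(W - L\right)$)
$\frac{427}{M{\left(14,-2 \right)}} + \frac{250}{435} = \frac{427}{7 - 14^{2} + 14 \left(-2\right)} + \frac{250}{435} = \frac{427}{7 - 196 - 28} + 250 \cdot \frac{1}{435} = \frac{427}{7 - 196 - 28} + \frac{50}{87} = \frac{427}{-217} + \frac{50}{87} = 427 \left(- \frac{1}{217}\right) + \frac{50}{87} = - \frac{61}{31} + \frac{50}{87} = - \frac{3757}{2697}$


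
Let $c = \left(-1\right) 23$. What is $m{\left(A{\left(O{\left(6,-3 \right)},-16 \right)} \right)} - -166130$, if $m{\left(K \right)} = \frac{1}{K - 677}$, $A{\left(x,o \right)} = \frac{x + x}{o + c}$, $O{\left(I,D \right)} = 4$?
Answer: $\frac{4387659391}{26411} \approx 1.6613 \cdot 10^{5}$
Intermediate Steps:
$c = -23$
$A{\left(x,o \right)} = \frac{2 x}{-23 + o}$ ($A{\left(x,o \right)} = \frac{x + x}{o - 23} = \frac{2 x}{-23 + o}$)
$m{\left(K \right)} = \frac{1}{-677 + K}$
$m{\left(A{\left(O{\left(6,-3 \right)},-16 \right)} \right)} - -166130 = \frac{1}{-677 + 2 \cdot 4 \frac{1}{-23 - 16}} - -166130 = \frac{1}{-677 + 2 \cdot 4 \frac{1}{-39}} + 166130 = \frac{1}{-677 + 2 \cdot 4 \left(- \frac{1}{39}\right)} + 166130 = \frac{1}{-677 - \frac{8}{39}} + 166130 = \frac{1}{- \frac{26411}{39}} + 166130 = - \frac{39}{26411} + 166130 = \frac{4387659391}{26411}$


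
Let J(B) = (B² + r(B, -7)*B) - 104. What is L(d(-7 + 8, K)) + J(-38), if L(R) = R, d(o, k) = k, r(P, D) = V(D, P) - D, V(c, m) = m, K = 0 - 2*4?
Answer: 2510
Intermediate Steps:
K = -8 (K = 0 - 8 = -8)
r(P, D) = P - D
J(B) = -104 + B² + B*(7 + B) (J(B) = (B² + (B - 1*(-7))*B) - 104 = (B² + (B + 7)*B) - 104 = (B² + (7 + B)*B) - 104 = (B² + B*(7 + B)) - 104 = -104 + B² + B*(7 + B))
L(d(-7 + 8, K)) + J(-38) = -8 + (-104 + (-38)² - 38*(7 - 38)) = -8 + (-104 + 1444 - 38*(-31)) = -8 + (-104 + 1444 + 1178) = -8 + 2518 = 2510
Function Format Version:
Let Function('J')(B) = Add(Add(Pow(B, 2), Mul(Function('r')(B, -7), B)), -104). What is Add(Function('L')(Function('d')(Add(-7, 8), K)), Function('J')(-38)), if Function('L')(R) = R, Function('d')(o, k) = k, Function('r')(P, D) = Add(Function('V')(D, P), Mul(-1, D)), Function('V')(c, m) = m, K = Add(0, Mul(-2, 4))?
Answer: 2510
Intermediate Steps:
K = -8 (K = Add(0, -8) = -8)
Function('r')(P, D) = Add(P, Mul(-1, D))
Function('J')(B) = Add(-104, Pow(B, 2), Mul(B, Add(7, B))) (Function('J')(B) = Add(Add(Pow(B, 2), Mul(Add(B, Mul(-1, -7)), B)), -104) = Add(Add(Pow(B, 2), Mul(Add(B, 7), B)), -104) = Add(Add(Pow(B, 2), Mul(Add(7, B), B)), -104) = Add(Add(Pow(B, 2), Mul(B, Add(7, B))), -104) = Add(-104, Pow(B, 2), Mul(B, Add(7, B))))
Add(Function('L')(Function('d')(Add(-7, 8), K)), Function('J')(-38)) = Add(-8, Add(-104, Pow(-38, 2), Mul(-38, Add(7, -38)))) = Add(-8, Add(-104, 1444, Mul(-38, -31))) = Add(-8, Add(-104, 1444, 1178)) = Add(-8, 2518) = 2510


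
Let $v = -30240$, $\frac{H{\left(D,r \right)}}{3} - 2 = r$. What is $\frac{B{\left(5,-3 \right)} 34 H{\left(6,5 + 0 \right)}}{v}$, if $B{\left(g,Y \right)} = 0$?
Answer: $0$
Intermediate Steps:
$H{\left(D,r \right)} = 6 + 3 r$
$\frac{B{\left(5,-3 \right)} 34 H{\left(6,5 + 0 \right)}}{v} = \frac{0 \cdot 34 \left(6 + 3 \left(5 + 0\right)\right)}{-30240} = 0 \left(6 + 3 \cdot 5\right) \left(- \frac{1}{30240}\right) = 0 \left(6 + 15\right) \left(- \frac{1}{30240}\right) = 0 \cdot 21 \left(- \frac{1}{30240}\right) = 0 \left(- \frac{1}{30240}\right) = 0$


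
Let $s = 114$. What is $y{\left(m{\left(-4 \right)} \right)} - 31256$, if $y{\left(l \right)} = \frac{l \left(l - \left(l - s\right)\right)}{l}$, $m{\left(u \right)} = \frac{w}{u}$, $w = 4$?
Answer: $-31142$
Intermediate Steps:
$m{\left(u \right)} = \frac{4}{u}$
$y{\left(l \right)} = 114$ ($y{\left(l \right)} = \frac{l \left(l - \left(-114 + l\right)\right)}{l} = \frac{l 114}{l} = \frac{114 l}{l} = 114$)
$y{\left(m{\left(-4 \right)} \right)} - 31256 = 114 - 31256 = -31142$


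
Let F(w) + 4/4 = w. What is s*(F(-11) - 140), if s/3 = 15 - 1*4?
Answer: -5016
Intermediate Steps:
F(w) = -1 + w
s = 33 (s = 3*(15 - 1*4) = 3*(15 - 4) = 3*11 = 33)
s*(F(-11) - 140) = 33*((-1 - 11) - 140) = 33*(-12 - 140) = 33*(-152) = -5016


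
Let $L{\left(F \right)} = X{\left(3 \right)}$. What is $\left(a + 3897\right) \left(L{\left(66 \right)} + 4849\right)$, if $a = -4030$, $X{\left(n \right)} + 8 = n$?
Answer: $-644252$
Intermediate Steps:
$X{\left(n \right)} = -8 + n$
$L{\left(F \right)} = -5$ ($L{\left(F \right)} = -8 + 3 = -5$)
$\left(a + 3897\right) \left(L{\left(66 \right)} + 4849\right) = \left(-4030 + 3897\right) \left(-5 + 4849\right) = \left(-133\right) 4844 = -644252$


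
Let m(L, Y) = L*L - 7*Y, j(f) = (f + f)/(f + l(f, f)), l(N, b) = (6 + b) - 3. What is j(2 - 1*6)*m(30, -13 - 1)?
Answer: 7984/5 ≈ 1596.8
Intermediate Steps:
l(N, b) = 3 + b
j(f) = 2*f/(3 + 2*f) (j(f) = (f + f)/(f + (3 + f)) = (2*f)/(3 + 2*f) = 2*f/(3 + 2*f))
m(L, Y) = L**2 - 7*Y
j(2 - 1*6)*m(30, -13 - 1) = (2*(2 - 1*6)/(3 + 2*(2 - 1*6)))*(30**2 - 7*(-13 - 1)) = (2*(2 - 6)/(3 + 2*(2 - 6)))*(900 - 7*(-14)) = (2*(-4)/(3 + 2*(-4)))*(900 + 98) = (2*(-4)/(3 - 8))*998 = (2*(-4)/(-5))*998 = (2*(-4)*(-1/5))*998 = (8/5)*998 = 7984/5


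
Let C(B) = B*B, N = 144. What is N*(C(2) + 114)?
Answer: 16992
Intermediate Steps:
C(B) = B²
N*(C(2) + 114) = 144*(2² + 114) = 144*(4 + 114) = 144*118 = 16992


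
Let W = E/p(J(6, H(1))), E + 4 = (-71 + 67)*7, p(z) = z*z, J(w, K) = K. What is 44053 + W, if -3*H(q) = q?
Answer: 43765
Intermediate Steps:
H(q) = -q/3
p(z) = z²
E = -32 (E = -4 + (-71 + 67)*7 = -4 - 4*7 = -4 - 28 = -32)
W = -288 (W = -32/((-⅓*1)²) = -32/((-⅓)²) = -32/⅑ = -32*9 = -288)
44053 + W = 44053 - 288 = 43765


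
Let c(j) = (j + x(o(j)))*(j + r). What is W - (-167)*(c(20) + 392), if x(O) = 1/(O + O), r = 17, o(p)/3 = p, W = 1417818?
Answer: 192829619/120 ≈ 1.6069e+6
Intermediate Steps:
o(p) = 3*p
x(O) = 1/(2*O)
c(j) = (17 + j)*(j + 1/(6*j)) (c(j) = (j + 1/(2*((3*j))))*(j + 17) = (j + (1/(3*j))/2)*(17 + j) = (j + 1/(6*j))*(17 + j) = (17 + j)*(j + 1/(6*j)))
W - (-167)*(c(20) + 392) = 1417818 - (-167)*((⅙ + 20² + 17*20 + (17/6)/20) + 392) = 1417818 - (-167)*((⅙ + 400 + 340 + (17/6)*(1/20)) + 392) = 1417818 - (-167)*((⅙ + 400 + 340 + 17/120) + 392) = 1417818 - (-167)*(88837/120 + 392) = 1417818 - (-167)*135877/120 = 1417818 - 1*(-22691459/120) = 1417818 + 22691459/120 = 192829619/120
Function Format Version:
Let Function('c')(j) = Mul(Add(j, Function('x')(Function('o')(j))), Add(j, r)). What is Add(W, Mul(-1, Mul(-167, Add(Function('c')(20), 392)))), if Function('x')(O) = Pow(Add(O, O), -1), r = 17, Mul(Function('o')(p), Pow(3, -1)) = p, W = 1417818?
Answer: Rational(192829619, 120) ≈ 1.6069e+6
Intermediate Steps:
Function('o')(p) = Mul(3, p)
Function('x')(O) = Mul(Rational(1, 2), Pow(O, -1)) (Function('x')(O) = Pow(Mul(2, O), -1) = Mul(Rational(1, 2), Pow(O, -1)))
Function('c')(j) = Mul(Add(17, j), Add(j, Mul(Rational(1, 6), Pow(j, -1)))) (Function('c')(j) = Mul(Add(j, Mul(Rational(1, 2), Pow(Mul(3, j), -1))), Add(j, 17)) = Mul(Add(j, Mul(Rational(1, 2), Mul(Rational(1, 3), Pow(j, -1)))), Add(17, j)) = Mul(Add(j, Mul(Rational(1, 6), Pow(j, -1))), Add(17, j)) = Mul(Add(17, j), Add(j, Mul(Rational(1, 6), Pow(j, -1)))))
Add(W, Mul(-1, Mul(-167, Add(Function('c')(20), 392)))) = Add(1417818, Mul(-1, Mul(-167, Add(Add(Rational(1, 6), Pow(20, 2), Mul(17, 20), Mul(Rational(17, 6), Pow(20, -1))), 392)))) = Add(1417818, Mul(-1, Mul(-167, Add(Add(Rational(1, 6), 400, 340, Mul(Rational(17, 6), Rational(1, 20))), 392)))) = Add(1417818, Mul(-1, Mul(-167, Add(Add(Rational(1, 6), 400, 340, Rational(17, 120)), 392)))) = Add(1417818, Mul(-1, Mul(-167, Add(Rational(88837, 120), 392)))) = Add(1417818, Mul(-1, Mul(-167, Rational(135877, 120)))) = Add(1417818, Mul(-1, Rational(-22691459, 120))) = Add(1417818, Rational(22691459, 120)) = Rational(192829619, 120)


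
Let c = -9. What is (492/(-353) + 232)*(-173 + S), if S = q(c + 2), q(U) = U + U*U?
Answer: -10663924/353 ≈ -30209.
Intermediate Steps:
q(U) = U + U²
S = 42 (S = (-9 + 2)*(1 + (-9 + 2)) = -7*(1 - 7) = -7*(-6) = 42)
(492/(-353) + 232)*(-173 + S) = (492/(-353) + 232)*(-173 + 42) = (492*(-1/353) + 232)*(-131) = (-492/353 + 232)*(-131) = (81404/353)*(-131) = -10663924/353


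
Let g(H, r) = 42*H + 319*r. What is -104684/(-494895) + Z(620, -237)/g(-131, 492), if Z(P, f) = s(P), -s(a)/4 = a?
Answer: 812590748/4163881565 ≈ 0.19515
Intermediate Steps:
s(a) = -4*a
Z(P, f) = -4*P
-104684/(-494895) + Z(620, -237)/g(-131, 492) = -104684/(-494895) + (-4*620)/(42*(-131) + 319*492) = -104684*(-1/494895) - 2480/(-5502 + 156948) = 104684/494895 - 2480/151446 = 104684/494895 - 2480*1/151446 = 104684/494895 - 1240/75723 = 812590748/4163881565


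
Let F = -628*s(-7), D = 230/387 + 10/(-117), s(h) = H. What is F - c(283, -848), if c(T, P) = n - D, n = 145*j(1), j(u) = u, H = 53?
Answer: -168178739/5031 ≈ -33429.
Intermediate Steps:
s(h) = 53
D = 2560/5031 (D = 230*(1/387) + 10*(-1/117) = 230/387 - 10/117 = 2560/5031 ≈ 0.50885)
n = 145 (n = 145*1 = 145)
c(T, P) = 726935/5031 (c(T, P) = 145 - 1*2560/5031 = 145 - 2560/5031 = 726935/5031)
F = -33284 (F = -628*53 = -33284)
F - c(283, -848) = -33284 - 1*726935/5031 = -33284 - 726935/5031 = -168178739/5031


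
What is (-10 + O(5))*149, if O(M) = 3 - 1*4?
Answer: -1639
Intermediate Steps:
O(M) = -1 (O(M) = 3 - 4 = -1)
(-10 + O(5))*149 = (-10 - 1)*149 = -11*149 = -1639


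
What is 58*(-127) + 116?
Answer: -7250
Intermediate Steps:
58*(-127) + 116 = -7366 + 116 = -7250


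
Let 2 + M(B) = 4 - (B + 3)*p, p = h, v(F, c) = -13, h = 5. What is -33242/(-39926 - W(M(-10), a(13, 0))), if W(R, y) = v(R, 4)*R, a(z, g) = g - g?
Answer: 33242/39445 ≈ 0.84274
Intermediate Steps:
a(z, g) = 0
p = 5
M(B) = -13 - 5*B (M(B) = -2 + (4 - (B + 3)*5) = -2 + (4 - (3 + B)*5) = -2 + (4 - (15 + 5*B)) = -2 + (4 + (-15 - 5*B)) = -2 + (-11 - 5*B) = -13 - 5*B)
W(R, y) = -13*R
-33242/(-39926 - W(M(-10), a(13, 0))) = -33242/(-39926 - (-13)*(-13 - 5*(-10))) = -33242/(-39926 - (-13)*(-13 + 50)) = -33242/(-39926 - (-13)*37) = -33242/(-39926 - 1*(-481)) = -33242/(-39926 + 481) = -33242/(-39445) = -33242*(-1/39445) = 33242/39445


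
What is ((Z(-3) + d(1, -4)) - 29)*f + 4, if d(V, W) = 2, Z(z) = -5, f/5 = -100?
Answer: 16004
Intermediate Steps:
f = -500 (f = 5*(-100) = -500)
((Z(-3) + d(1, -4)) - 29)*f + 4 = ((-5 + 2) - 29)*(-500) + 4 = (-3 - 29)*(-500) + 4 = -32*(-500) + 4 = 16000 + 4 = 16004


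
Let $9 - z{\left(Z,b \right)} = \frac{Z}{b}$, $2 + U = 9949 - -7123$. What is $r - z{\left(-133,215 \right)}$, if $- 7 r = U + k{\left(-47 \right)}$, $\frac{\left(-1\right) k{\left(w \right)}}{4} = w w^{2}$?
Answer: $- \frac{13281758}{215} \approx -61776.0$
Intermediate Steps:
$k{\left(w \right)} = - 4 w^{3}$ ($k{\left(w \right)} = - 4 w w^{2} = - 4 w^{3}$)
$U = 17070$ ($U = -2 + \left(9949 - -7123\right) = -2 + \left(9949 + 7123\right) = -2 + 17072 = 17070$)
$z{\left(Z,b \right)} = 9 - \frac{Z}{b}$
$r = -61766$ ($r = - \frac{17070 - 4 \left(-47\right)^{3}}{7} = - \frac{17070 - -415292}{7} = - \frac{17070 + 415292}{7} = \left(- \frac{1}{7}\right) 432362 = -61766$)
$r - z{\left(-133,215 \right)} = -61766 - \left(9 - - \frac{133}{215}\right) = -61766 - \left(9 - \left(-133\right) \frac{1}{215}\right) = -61766 - \left(9 + \frac{133}{215}\right) = -61766 - \frac{2068}{215} = - \frac{13281758}{215}$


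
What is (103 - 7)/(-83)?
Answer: -96/83 ≈ -1.1566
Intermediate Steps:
(103 - 7)/(-83) = -1/83*96 = -96/83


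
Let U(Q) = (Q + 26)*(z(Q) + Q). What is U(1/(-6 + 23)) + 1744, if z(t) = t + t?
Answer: 505345/289 ≈ 1748.6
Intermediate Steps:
z(t) = 2*t
U(Q) = 3*Q*(26 + Q) (U(Q) = (Q + 26)*(2*Q + Q) = (26 + Q)*(3*Q) = 3*Q*(26 + Q))
U(1/(-6 + 23)) + 1744 = 3*(26 + 1/(-6 + 23))/(-6 + 23) + 1744 = 3*(26 + 1/17)/17 + 1744 = 3*(1/17)*(26 + 1/17) + 1744 = 3*(1/17)*(443/17) + 1744 = 1329/289 + 1744 = 505345/289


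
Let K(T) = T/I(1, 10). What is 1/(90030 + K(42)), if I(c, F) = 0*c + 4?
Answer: 2/180081 ≈ 1.1106e-5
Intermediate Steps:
I(c, F) = 4 (I(c, F) = 0 + 4 = 4)
K(T) = T/4
1/(90030 + K(42)) = 1/(90030 + (¼)*42) = 1/(90030 + 21/2) = 1/(180081/2) = 2/180081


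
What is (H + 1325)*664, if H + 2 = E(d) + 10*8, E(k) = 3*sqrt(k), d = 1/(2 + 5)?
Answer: 931592 + 1992*sqrt(7)/7 ≈ 9.3235e+5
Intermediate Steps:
d = 1/7 ≈ 0.14286
H = 78 + 3*sqrt(7)/7 (H = -2 + (3*sqrt(1/7) + 10*8) = -2 + (3*(sqrt(7)/7) + 80) = -2 + (3*sqrt(7)/7 + 80) = -2 + (80 + 3*sqrt(7)/7) = 78 + 3*sqrt(7)/7 ≈ 79.134)
(H + 1325)*664 = ((78 + 3*sqrt(7)/7) + 1325)*664 = (1403 + 3*sqrt(7)/7)*664 = 931592 + 1992*sqrt(7)/7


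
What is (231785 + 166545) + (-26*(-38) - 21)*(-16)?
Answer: 382858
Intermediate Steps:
(231785 + 166545) + (-26*(-38) - 21)*(-16) = 398330 + (988 - 21)*(-16) = 398330 + 967*(-16) = 398330 - 15472 = 382858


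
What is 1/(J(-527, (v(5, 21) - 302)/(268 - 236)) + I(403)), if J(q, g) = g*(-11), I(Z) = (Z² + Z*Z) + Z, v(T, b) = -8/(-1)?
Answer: 16/5205153 ≈ 3.0739e-6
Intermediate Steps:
v(T, b) = 8 (v(T, b) = -8*(-1) = 8)
I(Z) = Z + 2*Z² (I(Z) = (Z² + Z²) + Z = 2*Z² + Z = Z + 2*Z²)
J(q, g) = -11*g
1/(J(-527, (v(5, 21) - 302)/(268 - 236)) + I(403)) = 1/(-11*(8 - 302)/(268 - 236) + 403*(1 + 2*403)) = 1/(-(-3234)/32 + 403*(1 + 806)) = 1/(-(-3234)/32 + 403*807) = 1/(-11*(-147/16) + 325221) = 1/(1617/16 + 325221) = 1/(5205153/16) = 16/5205153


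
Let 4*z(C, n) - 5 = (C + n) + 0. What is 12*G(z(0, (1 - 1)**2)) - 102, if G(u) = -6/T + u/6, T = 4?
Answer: -235/2 ≈ -117.50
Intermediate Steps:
z(C, n) = 5/4 + C/4 + n/4 (z(C, n) = 5/4 + ((C + n) + 0)/4 = 5/4 + (C + n)/4 = 5/4 + (C/4 + n/4) = 5/4 + C/4 + n/4)
G(u) = -3/2 + u/6 (G(u) = -6/4 + u/6 = -6*1/4 + u*(1/6) = -3/2 + u/6)
12*G(z(0, (1 - 1)**2)) - 102 = 12*(-3/2 + (5/4 + (1/4)*0 + (1 - 1)**2/4)/6) - 102 = 12*(-3/2 + (5/4 + 0 + (1/4)*0**2)/6) - 102 = 12*(-3/2 + (5/4 + 0 + (1/4)*0)/6) - 102 = 12*(-3/2 + (5/4 + 0 + 0)/6) - 102 = 12*(-3/2 + (1/6)*(5/4)) - 102 = 12*(-3/2 + 5/24) - 102 = 12*(-31/24) - 102 = -31/2 - 102 = -235/2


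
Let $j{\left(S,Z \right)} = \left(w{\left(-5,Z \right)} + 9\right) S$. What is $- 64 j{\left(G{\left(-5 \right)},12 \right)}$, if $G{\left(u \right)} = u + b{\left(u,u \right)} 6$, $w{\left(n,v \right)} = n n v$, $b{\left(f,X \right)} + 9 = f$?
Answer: $1760064$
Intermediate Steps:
$b{\left(f,X \right)} = -9 + f$
$w{\left(n,v \right)} = v n^{2}$ ($w{\left(n,v \right)} = n^{2} v = v n^{2}$)
$G{\left(u \right)} = -54 + 7 u$ ($G{\left(u \right)} = u + \left(-9 + u\right) 6 = u + \left(-54 + 6 u\right) = -54 + 7 u$)
$j{\left(S,Z \right)} = S \left(9 + 25 Z\right)$ ($j{\left(S,Z \right)} = \left(Z \left(-5\right)^{2} + 9\right) S = \left(Z 25 + 9\right) S = \left(25 Z + 9\right) S = \left(9 + 25 Z\right) S = S \left(9 + 25 Z\right)$)
$- 64 j{\left(G{\left(-5 \right)},12 \right)} = - 64 \left(-54 + 7 \left(-5\right)\right) \left(9 + 25 \cdot 12\right) = - 64 \left(-54 - 35\right) \left(9 + 300\right) = - 64 \left(\left(-89\right) 309\right) = \left(-64\right) \left(-27501\right) = 1760064$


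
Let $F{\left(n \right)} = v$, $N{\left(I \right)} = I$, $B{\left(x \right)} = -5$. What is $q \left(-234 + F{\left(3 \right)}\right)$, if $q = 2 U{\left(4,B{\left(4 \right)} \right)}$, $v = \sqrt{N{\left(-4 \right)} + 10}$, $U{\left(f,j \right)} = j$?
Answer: $2340 - 10 \sqrt{6} \approx 2315.5$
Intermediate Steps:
$v = \sqrt{6}$ ($v = \sqrt{-4 + 10} = \sqrt{6} \approx 2.4495$)
$F{\left(n \right)} = \sqrt{6}$
$q = -10$ ($q = 2 \left(-5\right) = -10$)
$q \left(-234 + F{\left(3 \right)}\right) = - 10 \left(-234 + \sqrt{6}\right) = 2340 - 10 \sqrt{6}$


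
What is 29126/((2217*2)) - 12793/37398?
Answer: 57362777/9212374 ≈ 6.2267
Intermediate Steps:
29126/((2217*2)) - 12793/37398 = 29126/4434 - 12793*1/37398 = 29126*(1/4434) - 12793/37398 = 14563/2217 - 12793/37398 = 57362777/9212374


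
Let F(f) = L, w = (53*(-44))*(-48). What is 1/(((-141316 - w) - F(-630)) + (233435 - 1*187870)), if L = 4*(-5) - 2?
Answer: -1/207665 ≈ -4.8154e-6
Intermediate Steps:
L = -22 (L = -20 - 2 = -22)
w = 111936 (w = -2332*(-48) = 111936)
F(f) = -22
1/(((-141316 - w) - F(-630)) + (233435 - 1*187870)) = 1/(((-141316 - 1*111936) - 1*(-22)) + (233435 - 1*187870)) = 1/(((-141316 - 111936) + 22) + (233435 - 187870)) = 1/((-253252 + 22) + 45565) = 1/(-253230 + 45565) = 1/(-207665) = -1/207665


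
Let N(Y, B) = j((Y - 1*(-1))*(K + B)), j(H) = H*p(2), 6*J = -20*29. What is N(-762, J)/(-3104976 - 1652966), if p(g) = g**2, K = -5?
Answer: -464210/7136913 ≈ -0.065044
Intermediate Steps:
J = -290/3 (J = (-20*29)/6 = (1/6)*(-580) = -290/3 ≈ -96.667)
j(H) = 4*H (j(H) = H*2**2 = H*4 = 4*H)
N(Y, B) = 4*(1 + Y)*(-5 + B) (N(Y, B) = 4*((Y - 1*(-1))*(-5 + B)) = 4*((Y + 1)*(-5 + B)) = 4*((1 + Y)*(-5 + B)) = 4*(1 + Y)*(-5 + B))
N(-762, J)/(-3104976 - 1652966) = (-20 - 20*(-762) + 4*(-290/3) + 4*(-290/3)*(-762))/(-3104976 - 1652966) = (-20 + 15240 - 1160/3 + 294640)/(-4757942) = (928420/3)*(-1/4757942) = -464210/7136913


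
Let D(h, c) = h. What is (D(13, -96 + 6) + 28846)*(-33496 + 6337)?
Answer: -783781581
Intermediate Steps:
(D(13, -96 + 6) + 28846)*(-33496 + 6337) = (13 + 28846)*(-33496 + 6337) = 28859*(-27159) = -783781581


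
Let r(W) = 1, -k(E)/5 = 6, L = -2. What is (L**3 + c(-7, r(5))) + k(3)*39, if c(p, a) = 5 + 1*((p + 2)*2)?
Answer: -1183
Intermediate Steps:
k(E) = -30 (k(E) = -5*6 = -30)
c(p, a) = 9 + 2*p (c(p, a) = 5 + 1*((2 + p)*2) = 5 + 1*(4 + 2*p) = 5 + (4 + 2*p) = 9 + 2*p)
(L**3 + c(-7, r(5))) + k(3)*39 = ((-2)**3 + (9 + 2*(-7))) - 30*39 = (-8 + (9 - 14)) - 1170 = (-8 - 5) - 1170 = -13 - 1170 = -1183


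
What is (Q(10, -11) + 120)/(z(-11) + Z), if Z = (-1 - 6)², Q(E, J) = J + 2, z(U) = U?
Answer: 111/38 ≈ 2.9211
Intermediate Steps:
Q(E, J) = 2 + J
Z = 49 (Z = (-7)² = 49)
(Q(10, -11) + 120)/(z(-11) + Z) = ((2 - 11) + 120)/(-11 + 49) = (-9 + 120)/38 = 111*(1/38) = 111/38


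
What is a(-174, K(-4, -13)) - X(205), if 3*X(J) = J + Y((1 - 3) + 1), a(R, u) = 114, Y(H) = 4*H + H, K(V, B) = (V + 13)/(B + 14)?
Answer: 142/3 ≈ 47.333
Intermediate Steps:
K(V, B) = (13 + V)/(14 + B)
Y(H) = 5*H
X(J) = -5/3 + J/3 (X(J) = (J + 5*((1 - 3) + 1))/3 = (J + 5*(-2 + 1))/3 = (J + 5*(-1))/3 = (J - 5)/3 = (-5 + J)/3 = -5/3 + J/3)
a(-174, K(-4, -13)) - X(205) = 114 - (-5/3 + (⅓)*205) = 114 - (-5/3 + 205/3) = 114 - 1*200/3 = 114 - 200/3 = 142/3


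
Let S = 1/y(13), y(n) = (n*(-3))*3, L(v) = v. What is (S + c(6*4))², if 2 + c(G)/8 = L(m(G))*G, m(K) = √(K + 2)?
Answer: 13123921825/13689 - 239744*√26/39 ≈ 9.2738e+5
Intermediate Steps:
m(K) = √(2 + K)
y(n) = -9*n (y(n) = -3*n*3 = -9*n)
c(G) = -16 + 8*G*√(2 + G) (c(G) = -16 + 8*(√(2 + G)*G) = -16 + 8*(G*√(2 + G)) = -16 + 8*G*√(2 + G))
S = -1/117 (S = 1/(-9*13) = 1/(-117) = -1/117 ≈ -0.0085470)
(S + c(6*4))² = (-1/117 + (-16 + 8*(6*4)*√(2 + 6*4)))² = (-1/117 + (-16 + 8*24*√(2 + 24)))² = (-1/117 + (-16 + 8*24*√26))² = (-1/117 + (-16 + 192*√26))² = (-1873/117 + 192*√26)²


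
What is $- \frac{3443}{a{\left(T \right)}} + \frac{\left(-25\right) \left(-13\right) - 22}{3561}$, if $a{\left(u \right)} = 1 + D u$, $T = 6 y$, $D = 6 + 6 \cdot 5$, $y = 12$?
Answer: $- \frac{3824948}{3077891} \approx -1.2427$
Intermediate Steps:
$D = 36$ ($D = 6 + 30 = 36$)
$T = 72$ ($T = 6 \cdot 12 = 72$)
$a{\left(u \right)} = 1 + 36 u$
$- \frac{3443}{a{\left(T \right)}} + \frac{\left(-25\right) \left(-13\right) - 22}{3561} = - \frac{3443}{1 + 36 \cdot 72} + \frac{\left(-25\right) \left(-13\right) - 22}{3561} = - \frac{3443}{1 + 2592} + \left(325 - 22\right) \frac{1}{3561} = - \frac{3443}{2593} + 303 \cdot \frac{1}{3561} = \left(-3443\right) \frac{1}{2593} + \frac{101}{1187} = - \frac{3443}{2593} + \frac{101}{1187} = - \frac{3824948}{3077891}$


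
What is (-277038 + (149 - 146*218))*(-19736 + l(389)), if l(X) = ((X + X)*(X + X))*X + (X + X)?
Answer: -72683255527406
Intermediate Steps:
l(X) = 2*X + 4*X³ (l(X) = ((2*X)*(2*X))*X + 2*X = (4*X²)*X + 2*X = 4*X³ + 2*X = 2*X + 4*X³)
(-277038 + (149 - 146*218))*(-19736 + l(389)) = (-277038 + (149 - 146*218))*(-19736 + (2*389 + 4*389³)) = (-277038 + (149 - 31828))*(-19736 + (778 + 4*58863869)) = (-277038 - 31679)*(-19736 + (778 + 235455476)) = -308717*(-19736 + 235456254) = -308717*235436518 = -72683255527406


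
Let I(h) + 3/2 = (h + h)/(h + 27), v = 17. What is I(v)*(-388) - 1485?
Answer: -13231/11 ≈ -1202.8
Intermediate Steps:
I(h) = -3/2 + 2*h/(27 + h) (I(h) = -3/2 + (h + h)/(h + 27) = -3/2 + (2*h)/(27 + h) = -3/2 + 2*h/(27 + h))
I(v)*(-388) - 1485 = ((-81 + 17)/(2*(27 + 17)))*(-388) - 1485 = ((½)*(-64)/44)*(-388) - 1485 = ((½)*(1/44)*(-64))*(-388) - 1485 = -8/11*(-388) - 1485 = 3104/11 - 1485 = -13231/11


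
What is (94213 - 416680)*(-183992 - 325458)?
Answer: 164280813150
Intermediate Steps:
(94213 - 416680)*(-183992 - 325458) = -322467*(-509450) = 164280813150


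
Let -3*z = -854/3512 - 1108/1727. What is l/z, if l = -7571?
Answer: -22959905452/894359 ≈ -25672.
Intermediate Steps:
z = 894359/3032612 (z = -(-854/3512 - 1108/1727)/3 = -(-854*1/3512 - 1108*1/1727)/3 = -(-427/1756 - 1108/1727)/3 = -1/3*(-2683077/3032612) = 894359/3032612 ≈ 0.29491)
l/z = -7571/894359/3032612 = -7571*3032612/894359 = -22959905452/894359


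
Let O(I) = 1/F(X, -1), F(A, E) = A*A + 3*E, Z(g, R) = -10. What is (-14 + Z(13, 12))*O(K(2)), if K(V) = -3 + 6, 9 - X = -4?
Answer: -12/83 ≈ -0.14458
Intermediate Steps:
X = 13 (X = 9 - 1*(-4) = 9 + 4 = 13)
F(A, E) = A**2 + 3*E
K(V) = 3
O(I) = 1/166 (O(I) = 1/(13**2 + 3*(-1)) = 1/(169 - 3) = 1/166)
(-14 + Z(13, 12))*O(K(2)) = (-14 - 10)*(1/166) = -24*1/166 = -12/83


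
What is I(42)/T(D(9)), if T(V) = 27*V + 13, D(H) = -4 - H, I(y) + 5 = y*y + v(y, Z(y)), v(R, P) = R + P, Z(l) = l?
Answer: -1843/338 ≈ -5.4527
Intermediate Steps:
v(R, P) = P + R
I(y) = -5 + y² + 2*y (I(y) = -5 + (y*y + (y + y)) = -5 + (y² + 2*y) = -5 + y² + 2*y)
T(V) = 13 + 27*V
I(42)/T(D(9)) = (-5 + 42² + 2*42)/(13 + 27*(-4 - 1*9)) = (-5 + 1764 + 84)/(13 + 27*(-4 - 9)) = 1843/(13 + 27*(-13)) = 1843/(13 - 351) = 1843/(-338) = 1843*(-1/338) = -1843/338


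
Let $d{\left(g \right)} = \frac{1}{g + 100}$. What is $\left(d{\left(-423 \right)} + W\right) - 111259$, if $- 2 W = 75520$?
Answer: $- \frac{48133138}{323} \approx -1.4902 \cdot 10^{5}$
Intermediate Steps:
$d{\left(g \right)} = \frac{1}{100 + g}$
$W = -37760$ ($W = \left(- \frac{1}{2}\right) 75520 = -37760$)
$\left(d{\left(-423 \right)} + W\right) - 111259 = \left(\frac{1}{100 - 423} - 37760\right) - 111259 = \left(\frac{1}{-323} - 37760\right) - 111259 = \left(- \frac{1}{323} - 37760\right) - 111259 = - \frac{12196481}{323} - 111259 = - \frac{48133138}{323}$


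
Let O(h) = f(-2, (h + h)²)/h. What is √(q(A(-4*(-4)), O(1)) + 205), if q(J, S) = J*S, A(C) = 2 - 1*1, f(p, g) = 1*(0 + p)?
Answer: √203 ≈ 14.248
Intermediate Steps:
f(p, g) = p (f(p, g) = 1*p = p)
A(C) = 1 (A(C) = 2 - 1 = 1)
O(h) = -2/h
√(q(A(-4*(-4)), O(1)) + 205) = √(1*(-2/1) + 205) = √(1*(-2*1) + 205) = √(1*(-2) + 205) = √(-2 + 205) = √203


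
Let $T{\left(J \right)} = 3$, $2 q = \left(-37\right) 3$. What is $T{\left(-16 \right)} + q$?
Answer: $- \frac{105}{2} \approx -52.5$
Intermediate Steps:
$q = - \frac{111}{2}$ ($q = \frac{\left(-37\right) 3}{2} = \frac{1}{2} \left(-111\right) = - \frac{111}{2} \approx -55.5$)
$T{\left(-16 \right)} + q = 3 - \frac{111}{2} = - \frac{105}{2}$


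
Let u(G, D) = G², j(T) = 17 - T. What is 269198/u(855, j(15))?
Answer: 269198/731025 ≈ 0.36825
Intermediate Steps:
269198/u(855, j(15)) = 269198/(855²) = 269198/731025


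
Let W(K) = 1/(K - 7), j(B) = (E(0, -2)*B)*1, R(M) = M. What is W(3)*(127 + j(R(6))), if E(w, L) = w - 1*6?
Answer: -91/4 ≈ -22.750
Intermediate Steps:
E(w, L) = -6 + w (E(w, L) = w - 6 = -6 + w)
j(B) = -6*B (j(B) = ((-6 + 0)*B)*1 = -6*B*1 = -6*B)
W(K) = 1/(-7 + K)
W(3)*(127 + j(R(6))) = (127 - 6*6)/(-7 + 3) = (127 - 36)/(-4) = -¼*91 = -91/4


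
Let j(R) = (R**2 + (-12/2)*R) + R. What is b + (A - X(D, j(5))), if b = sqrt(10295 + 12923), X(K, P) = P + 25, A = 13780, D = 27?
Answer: 13755 + sqrt(23218) ≈ 13907.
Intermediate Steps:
j(R) = R**2 - 5*R (j(R) = (R**2 + (-12*1/2)*R) + R = (R**2 - 6*R) + R = R**2 - 5*R)
X(K, P) = 25 + P
b = sqrt(23218) ≈ 152.37
b + (A - X(D, j(5))) = sqrt(23218) + (13780 - (25 + 5*(-5 + 5))) = sqrt(23218) + (13780 - (25 + 5*0)) = sqrt(23218) + (13780 - (25 + 0)) = sqrt(23218) + (13780 - 1*25) = sqrt(23218) + (13780 - 25) = sqrt(23218) + 13755 = 13755 + sqrt(23218)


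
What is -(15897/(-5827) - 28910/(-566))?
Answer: -79730434/1649041 ≈ -48.350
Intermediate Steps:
-(15897/(-5827) - 28910/(-566)) = -(15897*(-1/5827) - 28910*(-1/566)) = -(-15897/5827 + 14455/283) = -1*79730434/1649041 = -79730434/1649041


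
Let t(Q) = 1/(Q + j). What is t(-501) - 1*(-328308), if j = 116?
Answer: 126398579/385 ≈ 3.2831e+5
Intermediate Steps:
t(Q) = 1/(116 + Q) (t(Q) = 1/(Q + 116) = 1/(116 + Q))
t(-501) - 1*(-328308) = 1/(116 - 501) - 1*(-328308) = 1/(-385) + 328308 = -1/385 + 328308 = 126398579/385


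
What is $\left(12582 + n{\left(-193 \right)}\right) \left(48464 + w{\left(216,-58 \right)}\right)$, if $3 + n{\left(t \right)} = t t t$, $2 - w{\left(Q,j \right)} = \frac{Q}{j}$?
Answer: $- \frac{10087415359316}{29} \approx -3.4784 \cdot 10^{11}$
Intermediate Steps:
$w{\left(Q,j \right)} = 2 - \frac{Q}{j}$
$n{\left(t \right)} = -3 + t^{3}$ ($n{\left(t \right)} = -3 + t t t = -3 + t^{2} t = -3 + t^{3}$)
$\left(12582 + n{\left(-193 \right)}\right) \left(48464 + w{\left(216,-58 \right)}\right) = \left(12582 + \left(-3 + \left(-193\right)^{3}\right)\right) \left(48464 - \left(-2 + \frac{216}{-58}\right)\right) = \left(12582 - 7189060\right) \left(48464 - \left(-2 + 216 \left(- \frac{1}{58}\right)\right)\right) = \left(12582 - 7189060\right) \left(48464 + \left(2 + \frac{108}{29}\right)\right) = - 7176478 \left(48464 + \frac{166}{29}\right) = \left(-7176478\right) \frac{1405622}{29} = - \frac{10087415359316}{29}$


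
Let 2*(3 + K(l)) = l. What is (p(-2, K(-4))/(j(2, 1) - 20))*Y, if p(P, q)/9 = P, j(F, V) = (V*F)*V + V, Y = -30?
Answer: -540/17 ≈ -31.765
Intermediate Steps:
j(F, V) = V + F*V**2 (j(F, V) = (F*V)*V + V = F*V**2 + V = V + F*V**2)
K(l) = -3 + l/2
p(P, q) = 9*P
(p(-2, K(-4))/(j(2, 1) - 20))*Y = ((9*(-2))/(1*(1 + 2*1) - 20))*(-30) = (-18/(1*(1 + 2) - 20))*(-30) = (-18/(1*3 - 20))*(-30) = (-18/(3 - 20))*(-30) = (-18/(-17))*(-30) = -1/17*(-18)*(-30) = (18/17)*(-30) = -540/17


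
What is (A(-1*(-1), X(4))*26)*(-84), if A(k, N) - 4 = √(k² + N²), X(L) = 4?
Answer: -8736 - 2184*√17 ≈ -17741.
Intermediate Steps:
A(k, N) = 4 + √(N² + k²) (A(k, N) = 4 + √(k² + N²) = 4 + √(N² + k²))
(A(-1*(-1), X(4))*26)*(-84) = ((4 + √(4² + (-1*(-1))²))*26)*(-84) = ((4 + √(16 + 1²))*26)*(-84) = ((4 + √(16 + 1))*26)*(-84) = ((4 + √17)*26)*(-84) = (104 + 26*√17)*(-84) = -8736 - 2184*√17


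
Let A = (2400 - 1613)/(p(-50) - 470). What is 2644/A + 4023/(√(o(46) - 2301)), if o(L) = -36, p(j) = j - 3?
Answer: -1382812/787 - 1341*I*√2337/779 ≈ -1757.1 - 83.219*I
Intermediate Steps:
p(j) = -3 + j
A = -787/523 (A = (2400 - 1613)/((-3 - 50) - 470) = 787/(-53 - 470) = 787/(-523) = 787*(-1/523) = -787/523 ≈ -1.5048)
2644/A + 4023/(√(o(46) - 2301)) = 2644/(-787/523) + 4023/(√(-36 - 2301)) = 2644*(-523/787) + 4023/(√(-2337)) = -1382812/787 + 4023/((I*√2337)) = -1382812/787 + 4023*(-I*√2337/2337) = -1382812/787 - 1341*I*√2337/779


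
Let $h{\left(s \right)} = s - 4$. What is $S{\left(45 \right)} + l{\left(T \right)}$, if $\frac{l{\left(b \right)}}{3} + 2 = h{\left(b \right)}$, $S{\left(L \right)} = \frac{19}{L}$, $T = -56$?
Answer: $- \frac{8351}{45} \approx -185.58$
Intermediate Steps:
$h{\left(s \right)} = -4 + s$
$l{\left(b \right)} = -18 + 3 b$ ($l{\left(b \right)} = -6 + 3 \left(-4 + b\right) = -6 + \left(-12 + 3 b\right) = -18 + 3 b$)
$S{\left(45 \right)} + l{\left(T \right)} = \frac{19}{45} + \left(-18 + 3 \left(-56\right)\right) = 19 \cdot \frac{1}{45} - 186 = \frac{19}{45} - 186 = - \frac{8351}{45}$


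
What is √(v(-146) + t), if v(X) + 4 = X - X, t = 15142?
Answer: 87*√2 ≈ 123.04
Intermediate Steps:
v(X) = -4 (v(X) = -4 + (X - X) = -4 + 0 = -4)
√(v(-146) + t) = √(-4 + 15142) = √15138 = 87*√2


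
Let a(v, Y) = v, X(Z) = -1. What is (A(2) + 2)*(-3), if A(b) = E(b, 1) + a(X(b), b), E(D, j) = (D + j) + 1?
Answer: -15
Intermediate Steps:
E(D, j) = 1 + D + j
A(b) = 1 + b (A(b) = (1 + b + 1) - 1 = (2 + b) - 1 = 1 + b)
(A(2) + 2)*(-3) = ((1 + 2) + 2)*(-3) = (3 + 2)*(-3) = 5*(-3) = -15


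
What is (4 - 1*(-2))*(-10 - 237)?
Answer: -1482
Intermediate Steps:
(4 - 1*(-2))*(-10 - 237) = (4 + 2)*(-247) = 6*(-247) = -1482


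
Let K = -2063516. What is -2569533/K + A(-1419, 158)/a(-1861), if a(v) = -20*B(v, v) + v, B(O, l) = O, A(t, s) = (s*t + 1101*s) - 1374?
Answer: -15658451541/72963862244 ≈ -0.21461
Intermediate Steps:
A(t, s) = -1374 + 1101*s + s*t (A(t, s) = (1101*s + s*t) - 1374 = -1374 + 1101*s + s*t)
a(v) = -19*v (a(v) = -20*v + v = -19*v)
-2569533/K + A(-1419, 158)/a(-1861) = -2569533/(-2063516) + (-1374 + 1101*158 + 158*(-1419))/((-19*(-1861))) = -2569533*(-1/2063516) + (-1374 + 173958 - 224202)/35359 = 2569533/2063516 - 51618*1/35359 = 2569533/2063516 - 51618/35359 = -15658451541/72963862244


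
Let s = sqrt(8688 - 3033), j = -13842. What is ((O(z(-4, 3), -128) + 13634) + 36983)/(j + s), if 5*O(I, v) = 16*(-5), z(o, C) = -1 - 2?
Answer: -233473014/63865103 - 16867*sqrt(5655)/63865103 ≈ -3.6756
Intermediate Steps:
z(o, C) = -3
s = sqrt(5655) ≈ 75.200
O(I, v) = -16 (O(I, v) = (16*(-5))/5 = (1/5)*(-80) = -16)
((O(z(-4, 3), -128) + 13634) + 36983)/(j + s) = ((-16 + 13634) + 36983)/(-13842 + sqrt(5655)) = (13618 + 36983)/(-13842 + sqrt(5655)) = 50601/(-13842 + sqrt(5655))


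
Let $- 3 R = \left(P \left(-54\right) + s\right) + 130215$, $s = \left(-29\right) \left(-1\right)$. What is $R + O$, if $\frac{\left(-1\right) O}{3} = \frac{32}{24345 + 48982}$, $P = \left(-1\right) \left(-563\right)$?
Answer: $- \frac{7321114622}{219981} \approx -33281.0$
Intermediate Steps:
$P = 563$
$s = 29$
$R = - \frac{99842}{3}$ ($R = - \frac{\left(563 \left(-54\right) + 29\right) + 130215}{3} = - \frac{\left(-30402 + 29\right) + 130215}{3} = - \frac{-30373 + 130215}{3} = \left(- \frac{1}{3}\right) 99842 = - \frac{99842}{3} \approx -33281.0$)
$O = - \frac{96}{73327}$ ($O = - 3 \frac{32}{24345 + 48982} = - 3 \cdot \frac{32}{73327} = - 3 \cdot 32 \cdot \frac{1}{73327} = \left(-3\right) \frac{32}{73327} = - \frac{96}{73327} \approx -0.0013092$)
$R + O = - \frac{99842}{3} - \frac{96}{73327} = - \frac{7321114622}{219981}$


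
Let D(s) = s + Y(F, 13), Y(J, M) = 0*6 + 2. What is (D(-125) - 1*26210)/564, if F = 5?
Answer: -26333/564 ≈ -46.690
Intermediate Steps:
Y(J, M) = 2 (Y(J, M) = 0 + 2 = 2)
D(s) = 2 + s (D(s) = s + 2 = 2 + s)
(D(-125) - 1*26210)/564 = ((2 - 125) - 1*26210)/564 = (-123 - 26210)*(1/564) = -26333*1/564 = -26333/564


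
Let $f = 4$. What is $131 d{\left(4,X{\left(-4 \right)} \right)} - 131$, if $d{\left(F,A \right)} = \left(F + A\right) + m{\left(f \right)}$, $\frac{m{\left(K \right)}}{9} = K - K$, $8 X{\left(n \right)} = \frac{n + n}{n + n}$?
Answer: $\frac{3275}{8} \approx 409.38$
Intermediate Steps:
$X{\left(n \right)} = \frac{1}{8}$ ($X{\left(n \right)} = \frac{\left(n + n\right) \frac{1}{n + n}}{8} = \frac{2 n \frac{1}{2 n}}{8} = \frac{1}{8} \cdot 1 = \frac{1}{8}$)
$m{\left(K \right)} = 0$ ($m{\left(K \right)} = 9 \left(K - K\right) = 9 \cdot 0 = 0$)
$d{\left(F,A \right)} = A + F$ ($d{\left(F,A \right)} = \left(F + A\right) + 0 = \left(A + F\right) + 0 = A + F$)
$131 d{\left(4,X{\left(-4 \right)} \right)} - 131 = 131 \left(\frac{1}{8} + 4\right) - 131 = 131 \cdot \frac{33}{8} - 131 = \frac{4323}{8} - 131 = \frac{3275}{8}$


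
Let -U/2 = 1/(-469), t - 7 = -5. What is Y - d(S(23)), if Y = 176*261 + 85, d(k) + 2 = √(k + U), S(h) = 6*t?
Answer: 46023 - √2640470/469 ≈ 46020.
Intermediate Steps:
t = 2 (t = 7 - 5 = 2)
S(h) = 12 (S(h) = 6*2 = 12)
U = 2/469 (U = -2/(-469) = -2*(-1/469) = 2/469 ≈ 0.0042644)
d(k) = -2 + √(2/469 + k) (d(k) = -2 + √(k + 2/469) = -2 + √(2/469 + k))
Y = 46021 (Y = 45936 + 85 = 46021)
Y - d(S(23)) = 46021 - (-2 + √(938 + 219961*12)/469) = 46021 - (-2 + √(938 + 2639532)/469) = 46021 - (-2 + √2640470/469) = 46021 + (2 - √2640470/469) = 46023 - √2640470/469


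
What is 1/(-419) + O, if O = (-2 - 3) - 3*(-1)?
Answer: -839/419 ≈ -2.0024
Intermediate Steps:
O = -2 (O = -5 + 3 = -2)
1/(-419) + O = 1/(-419) - 2 = -1/419 - 2 = -839/419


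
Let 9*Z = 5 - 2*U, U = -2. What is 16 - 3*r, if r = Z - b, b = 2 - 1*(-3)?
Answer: 28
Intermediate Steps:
Z = 1 (Z = (5 - 2*(-2))/9 = (5 + 4)/9 = (⅑)*9 = 1)
b = 5 (b = 2 + 3 = 5)
r = -4 (r = 1 - 1*5 = 1 - 5 = -4)
16 - 3*r = 16 - 3*(-4) = 16 + 12 = 28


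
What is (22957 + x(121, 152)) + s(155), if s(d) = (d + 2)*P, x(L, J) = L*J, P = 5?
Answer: 42134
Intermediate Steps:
x(L, J) = J*L
s(d) = 10 + 5*d (s(d) = (d + 2)*5 = (2 + d)*5 = 10 + 5*d)
(22957 + x(121, 152)) + s(155) = (22957 + 152*121) + (10 + 5*155) = (22957 + 18392) + (10 + 775) = 41349 + 785 = 42134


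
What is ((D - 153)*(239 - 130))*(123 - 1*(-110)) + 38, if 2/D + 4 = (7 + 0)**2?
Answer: -174805841/45 ≈ -3.8846e+6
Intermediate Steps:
D = 2/45 (D = 2/(-4 + (7 + 0)**2) = 2/(-4 + 7**2) = 2/(-4 + 49) = 2/45 ≈ 0.044444)
((D - 153)*(239 - 130))*(123 - 1*(-110)) + 38 = ((2/45 - 153)*(239 - 130))*(123 - 1*(-110)) + 38 = (-6883/45*109)*(123 + 110) + 38 = -750247/45*233 + 38 = -174807551/45 + 38 = -174805841/45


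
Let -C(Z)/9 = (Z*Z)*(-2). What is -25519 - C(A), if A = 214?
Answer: -849847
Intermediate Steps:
C(Z) = 18*Z**2 (C(Z) = -9*Z*Z*(-2) = -9*Z**2*(-2) = -(-18)*Z**2 = 18*Z**2)
-25519 - C(A) = -25519 - 18*214**2 = -25519 - 18*45796 = -25519 - 1*824328 = -25519 - 824328 = -849847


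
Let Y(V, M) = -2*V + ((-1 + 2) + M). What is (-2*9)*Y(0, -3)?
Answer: 36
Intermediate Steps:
Y(V, M) = 1 + M - 2*V (Y(V, M) = -2*V + (1 + M) = 1 + M - 2*V)
(-2*9)*Y(0, -3) = (-2*9)*(1 - 3 - 2*0) = -18*(1 - 3 + 0) = -18*(-2) = 36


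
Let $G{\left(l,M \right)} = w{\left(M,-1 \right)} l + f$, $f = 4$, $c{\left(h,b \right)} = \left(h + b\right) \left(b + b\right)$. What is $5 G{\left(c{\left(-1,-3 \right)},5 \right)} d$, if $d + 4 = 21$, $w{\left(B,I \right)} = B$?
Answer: $10540$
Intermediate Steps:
$c{\left(h,b \right)} = 2 b \left(b + h\right)$ ($c{\left(h,b \right)} = \left(b + h\right) 2 b = 2 b \left(b + h\right)$)
$d = 17$ ($d = -4 + 21 = 17$)
$G{\left(l,M \right)} = 4 + M l$ ($G{\left(l,M \right)} = M l + 4 = 4 + M l$)
$5 G{\left(c{\left(-1,-3 \right)},5 \right)} d = 5 \left(4 + 5 \cdot 2 \left(-3\right) \left(-3 - 1\right)\right) 17 = 5 \left(4 + 5 \cdot 2 \left(-3\right) \left(-4\right)\right) 17 = 5 \left(4 + 5 \cdot 24\right) 17 = 5 \left(4 + 120\right) 17 = 5 \cdot 124 \cdot 17 = 620 \cdot 17 = 10540$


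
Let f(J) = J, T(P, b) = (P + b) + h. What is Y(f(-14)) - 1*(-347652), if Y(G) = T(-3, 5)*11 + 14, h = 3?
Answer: 347721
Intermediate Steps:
T(P, b) = 3 + P + b (T(P, b) = (P + b) + 3 = 3 + P + b)
Y(G) = 69 (Y(G) = (3 - 3 + 5)*11 + 14 = 5*11 + 14 = 55 + 14 = 69)
Y(f(-14)) - 1*(-347652) = 69 - 1*(-347652) = 69 + 347652 = 347721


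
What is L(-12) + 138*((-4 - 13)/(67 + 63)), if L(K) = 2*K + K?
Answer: -3513/65 ≈ -54.046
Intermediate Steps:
L(K) = 3*K
L(-12) + 138*((-4 - 13)/(67 + 63)) = 3*(-12) + 138*((-4 - 13)/(67 + 63)) = -36 + 138*(-17/130) = -36 - 1173/65 = -3513/65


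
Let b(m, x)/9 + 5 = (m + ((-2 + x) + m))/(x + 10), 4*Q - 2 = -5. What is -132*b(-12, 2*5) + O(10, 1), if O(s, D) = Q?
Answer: 137793/20 ≈ 6889.6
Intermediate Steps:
Q = -¾ (Q = ½ + (¼)*(-5) = ½ - 5/4 = -¾ ≈ -0.75000)
O(s, D) = -¾
b(m, x) = -45 + 9*(-2 + x + 2*m)/(10 + x) (b(m, x) = -45 + 9*((m + ((-2 + x) + m))/(x + 10)) = -45 + 9*((m + (-2 + m + x))/(10 + x)) = -45 + 9*((-2 + x + 2*m)/(10 + x)) = -45 + 9*(-2 + x + 2*m)/(10 + x))
-132*b(-12, 2*5) + O(10, 1) = -2376*(-26 - 12 - 4*5)/(10 + 2*5) - ¾ = -2376*(-26 - 12 - 2*10)/(10 + 10) - ¾ = -2376*(-26 - 12 - 20)/20 - ¾ = -2376*(-58)/20 - ¾ = -132*(-261/5) - ¾ = 34452/5 - ¾ = 137793/20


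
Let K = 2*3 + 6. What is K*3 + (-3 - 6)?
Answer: 27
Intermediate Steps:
K = 12 (K = 6 + 6 = 12)
K*3 + (-3 - 6) = 12*3 + (-3 - 6) = 36 - 9 = 27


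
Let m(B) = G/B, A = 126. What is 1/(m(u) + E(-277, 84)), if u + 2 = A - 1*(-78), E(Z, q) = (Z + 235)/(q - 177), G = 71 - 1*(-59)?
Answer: 3131/3429 ≈ 0.91309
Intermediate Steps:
G = 130 (G = 71 + 59 = 130)
E(Z, q) = (235 + Z)/(-177 + q)
u = 202 (u = -2 + (126 - 1*(-78)) = -2 + (126 + 78) = -2 + 204 = 202)
m(B) = 130/B
1/(m(u) + E(-277, 84)) = 1/(130/202 + (235 - 277)/(-177 + 84)) = 1/(130*(1/202) - 42/(-93)) = 1/(65/101 - 1/93*(-42)) = 1/(65/101 + 14/31) = 1/(3429/3131) = 3131/3429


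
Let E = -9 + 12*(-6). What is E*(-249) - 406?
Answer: 19763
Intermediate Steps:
E = -81 (E = -9 - 72 = -81)
E*(-249) - 406 = -81*(-249) - 406 = 20169 - 406 = 19763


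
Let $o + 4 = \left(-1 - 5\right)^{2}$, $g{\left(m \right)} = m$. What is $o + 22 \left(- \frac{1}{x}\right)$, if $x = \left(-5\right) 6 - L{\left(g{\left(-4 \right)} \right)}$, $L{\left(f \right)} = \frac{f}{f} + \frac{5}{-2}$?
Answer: $\frac{1868}{57} \approx 32.772$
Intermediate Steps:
$o = 32$ ($o = -4 + \left(-1 - 5\right)^{2} = -4 + \left(-6\right)^{2} = -4 + 36 = 32$)
$L{\left(f \right)} = - \frac{3}{2}$ ($L{\left(f \right)} = 1 + 5 \left(- \frac{1}{2}\right) = 1 - \frac{5}{2} = - \frac{3}{2}$)
$x = - \frac{57}{2}$ ($x = \left(-5\right) 6 - - \frac{3}{2} = -30 + \frac{3}{2} = - \frac{57}{2} \approx -28.5$)
$o + 22 \left(- \frac{1}{x}\right) = 32 + 22 \left(- \frac{1}{- \frac{57}{2}}\right) = 32 + 22 \left(\left(-1\right) \left(- \frac{2}{57}\right)\right) = 32 + 22 \cdot \frac{2}{57} = 32 + \frac{44}{57} = \frac{1868}{57}$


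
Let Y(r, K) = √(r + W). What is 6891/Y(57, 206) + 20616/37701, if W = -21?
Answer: 28880143/25134 ≈ 1149.0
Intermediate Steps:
Y(r, K) = √(-21 + r) (Y(r, K) = √(r - 21) = √(-21 + r))
6891/Y(57, 206) + 20616/37701 = 6891/(√(-21 + 57)) + 20616/37701 = 6891/(√36) + 20616*(1/37701) = 6891/6 + 6872/12567 = 6891*(⅙) + 6872/12567 = 2297/2 + 6872/12567 = 28880143/25134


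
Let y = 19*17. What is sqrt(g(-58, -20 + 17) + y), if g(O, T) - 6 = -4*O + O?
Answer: sqrt(503) ≈ 22.428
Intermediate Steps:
y = 323
g(O, T) = 6 - 3*O (g(O, T) = 6 + (-4*O + O) = 6 - 3*O)
sqrt(g(-58, -20 + 17) + y) = sqrt((6 - 3*(-58)) + 323) = sqrt((6 + 174) + 323) = sqrt(180 + 323) = sqrt(503)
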